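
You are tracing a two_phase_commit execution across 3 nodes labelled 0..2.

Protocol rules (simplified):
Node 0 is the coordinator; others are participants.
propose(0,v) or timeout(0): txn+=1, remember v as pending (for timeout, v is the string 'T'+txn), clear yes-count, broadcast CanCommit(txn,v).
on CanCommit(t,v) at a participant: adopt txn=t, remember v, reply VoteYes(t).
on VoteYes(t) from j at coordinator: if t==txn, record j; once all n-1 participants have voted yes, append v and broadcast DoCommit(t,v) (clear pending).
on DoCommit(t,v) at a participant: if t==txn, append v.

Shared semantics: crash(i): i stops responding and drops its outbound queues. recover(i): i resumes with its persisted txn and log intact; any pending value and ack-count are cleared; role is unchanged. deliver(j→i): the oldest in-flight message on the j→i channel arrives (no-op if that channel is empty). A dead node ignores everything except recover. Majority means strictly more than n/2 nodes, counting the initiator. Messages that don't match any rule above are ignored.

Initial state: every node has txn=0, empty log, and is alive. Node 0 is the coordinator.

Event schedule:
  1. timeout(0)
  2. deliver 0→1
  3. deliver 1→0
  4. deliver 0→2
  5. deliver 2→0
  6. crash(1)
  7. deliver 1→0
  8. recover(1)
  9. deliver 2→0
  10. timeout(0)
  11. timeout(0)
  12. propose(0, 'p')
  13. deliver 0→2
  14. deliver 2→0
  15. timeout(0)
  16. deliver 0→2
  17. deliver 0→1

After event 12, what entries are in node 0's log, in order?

1. timeout(0):  <0:coor t1 ->
2. deliver 0→1:  <1:part t1 ->
3. deliver 1→0:  nop
4. deliver 0→2:  <2:part t1 ->
5. deliver 2→0:  <0:coor t1 T1>
6. crash(1):  <1:✗part t1 ->
7. deliver 1→0:  nop
8. recover(1):  <1:part t1 ->
9. deliver 2→0:  nop
10. timeout(0):  <0:coor t2 T1>
11. timeout(0):  <0:coor t3 T1>
12. propose(0,'p'):  <0:coor t4 T1>

T1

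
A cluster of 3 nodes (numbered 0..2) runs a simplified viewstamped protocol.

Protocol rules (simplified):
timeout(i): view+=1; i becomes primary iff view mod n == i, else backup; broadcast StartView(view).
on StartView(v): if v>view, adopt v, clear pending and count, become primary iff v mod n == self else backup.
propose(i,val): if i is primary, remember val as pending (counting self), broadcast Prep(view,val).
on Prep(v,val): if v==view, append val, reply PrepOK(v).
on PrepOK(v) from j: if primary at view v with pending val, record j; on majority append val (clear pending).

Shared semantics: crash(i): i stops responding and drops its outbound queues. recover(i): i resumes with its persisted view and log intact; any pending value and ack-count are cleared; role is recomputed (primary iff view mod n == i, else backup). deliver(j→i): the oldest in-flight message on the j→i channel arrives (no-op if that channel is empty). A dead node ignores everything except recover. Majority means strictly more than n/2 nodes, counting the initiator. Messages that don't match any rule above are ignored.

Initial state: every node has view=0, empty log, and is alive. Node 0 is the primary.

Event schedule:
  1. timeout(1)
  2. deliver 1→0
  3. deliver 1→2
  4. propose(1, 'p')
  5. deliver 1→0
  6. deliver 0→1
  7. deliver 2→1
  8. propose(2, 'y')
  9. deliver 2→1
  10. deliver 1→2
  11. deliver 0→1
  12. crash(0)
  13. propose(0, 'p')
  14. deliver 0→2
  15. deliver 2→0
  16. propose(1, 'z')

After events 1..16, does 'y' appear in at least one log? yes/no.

no

1. timeout(1):  <1:prim v1 ->
2. deliver 1→0:  <0:back v1 ->
3. deliver 1→2:  <2:back v1 ->
4. propose(1,'p'):  nop
5. deliver 1→0:  <0:back v1 p>
6. deliver 0→1:  <1:prim v1 p>
7. deliver 2→1:  nop
8. propose(2,'y'):  nop
9. deliver 2→1:  nop
10. deliver 1→2:  <2:back v1 p>
11. deliver 0→1:  nop
12. crash(0):  <0:✗back v1 p>
13. propose(0,'p'):  nop
14. deliver 0→2:  nop
15. deliver 2→0:  nop
16. propose(1,'z'):  nop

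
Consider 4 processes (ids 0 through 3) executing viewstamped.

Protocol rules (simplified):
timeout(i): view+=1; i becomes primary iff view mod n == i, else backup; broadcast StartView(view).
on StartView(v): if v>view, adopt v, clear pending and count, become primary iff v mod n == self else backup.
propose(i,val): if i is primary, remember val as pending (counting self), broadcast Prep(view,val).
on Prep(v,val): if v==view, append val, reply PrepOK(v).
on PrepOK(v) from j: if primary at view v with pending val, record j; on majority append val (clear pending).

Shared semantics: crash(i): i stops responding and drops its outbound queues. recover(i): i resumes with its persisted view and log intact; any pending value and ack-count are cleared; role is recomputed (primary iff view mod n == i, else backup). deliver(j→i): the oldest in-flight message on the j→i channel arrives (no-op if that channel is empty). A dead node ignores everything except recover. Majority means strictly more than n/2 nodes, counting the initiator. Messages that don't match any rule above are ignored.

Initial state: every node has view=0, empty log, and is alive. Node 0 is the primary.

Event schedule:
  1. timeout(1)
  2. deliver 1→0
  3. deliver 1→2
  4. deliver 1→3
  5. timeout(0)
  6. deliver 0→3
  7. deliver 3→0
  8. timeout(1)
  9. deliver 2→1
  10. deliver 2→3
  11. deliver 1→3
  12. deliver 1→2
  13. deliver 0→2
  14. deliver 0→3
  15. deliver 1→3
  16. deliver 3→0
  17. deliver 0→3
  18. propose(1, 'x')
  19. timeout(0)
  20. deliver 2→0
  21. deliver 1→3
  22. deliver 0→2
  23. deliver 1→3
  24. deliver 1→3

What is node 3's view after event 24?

2

1. timeout(1):  <1:prim v1 ->
2. deliver 1→0:  <0:back v1 ->
3. deliver 1→2:  <2:back v1 ->
4. deliver 1→3:  <3:back v1 ->
5. timeout(0):  <0:back v2 ->
6. deliver 0→3:  <3:back v2 ->
7. deliver 3→0:  nop
8. timeout(1):  <1:back v2 ->
9. deliver 2→1:  nop
10. deliver 2→3:  nop
11. deliver 1→3:  nop
12. deliver 1→2:  <2:prim v2 ->
13. deliver 0→2:  nop
14. deliver 0→3:  nop
15. deliver 1→3:  nop
16. deliver 3→0:  nop
17. deliver 0→3:  nop
18. propose(1,'x'):  nop
19. timeout(0):  <0:back v3 ->
20. deliver 2→0:  nop
21. deliver 1→3:  nop
22. deliver 0→2:  <2:back v3 ->
23. deliver 1→3:  nop
24. deliver 1→3:  nop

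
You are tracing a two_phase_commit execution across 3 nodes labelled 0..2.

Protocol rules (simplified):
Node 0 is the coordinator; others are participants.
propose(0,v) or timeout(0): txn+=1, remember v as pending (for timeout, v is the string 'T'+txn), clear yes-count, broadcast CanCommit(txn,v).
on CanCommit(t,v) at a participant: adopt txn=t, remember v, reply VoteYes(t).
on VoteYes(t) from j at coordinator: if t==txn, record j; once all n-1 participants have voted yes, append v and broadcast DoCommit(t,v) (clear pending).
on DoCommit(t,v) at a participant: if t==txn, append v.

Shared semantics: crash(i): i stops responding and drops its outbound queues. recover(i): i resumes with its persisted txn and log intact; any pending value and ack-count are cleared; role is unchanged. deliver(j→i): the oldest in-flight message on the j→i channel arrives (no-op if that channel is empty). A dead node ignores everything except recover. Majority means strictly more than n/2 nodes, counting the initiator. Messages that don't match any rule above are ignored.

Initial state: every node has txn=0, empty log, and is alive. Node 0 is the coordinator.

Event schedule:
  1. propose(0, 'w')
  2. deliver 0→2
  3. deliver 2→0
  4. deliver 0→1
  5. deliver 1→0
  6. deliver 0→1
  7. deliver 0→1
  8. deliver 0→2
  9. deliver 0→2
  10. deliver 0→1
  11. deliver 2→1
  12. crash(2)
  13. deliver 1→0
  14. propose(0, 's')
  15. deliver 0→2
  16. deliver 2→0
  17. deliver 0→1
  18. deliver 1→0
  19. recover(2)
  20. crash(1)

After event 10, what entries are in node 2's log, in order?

w

[1] propose(0,'w') → N0(coor t1 [-])
[2] deliver 0→2 → N2(part t1 [-])
[3] deliver 2→0 → ∅
[4] deliver 0→1 → N1(part t1 [-])
[5] deliver 1→0 → N0(coor t1 [w])
[6] deliver 0→1 → N1(part t1 [w])
[7] deliver 0→1 → ∅
[8] deliver 0→2 → N2(part t1 [w])
[9] deliver 0→2 → ∅
[10] deliver 0→1 → ∅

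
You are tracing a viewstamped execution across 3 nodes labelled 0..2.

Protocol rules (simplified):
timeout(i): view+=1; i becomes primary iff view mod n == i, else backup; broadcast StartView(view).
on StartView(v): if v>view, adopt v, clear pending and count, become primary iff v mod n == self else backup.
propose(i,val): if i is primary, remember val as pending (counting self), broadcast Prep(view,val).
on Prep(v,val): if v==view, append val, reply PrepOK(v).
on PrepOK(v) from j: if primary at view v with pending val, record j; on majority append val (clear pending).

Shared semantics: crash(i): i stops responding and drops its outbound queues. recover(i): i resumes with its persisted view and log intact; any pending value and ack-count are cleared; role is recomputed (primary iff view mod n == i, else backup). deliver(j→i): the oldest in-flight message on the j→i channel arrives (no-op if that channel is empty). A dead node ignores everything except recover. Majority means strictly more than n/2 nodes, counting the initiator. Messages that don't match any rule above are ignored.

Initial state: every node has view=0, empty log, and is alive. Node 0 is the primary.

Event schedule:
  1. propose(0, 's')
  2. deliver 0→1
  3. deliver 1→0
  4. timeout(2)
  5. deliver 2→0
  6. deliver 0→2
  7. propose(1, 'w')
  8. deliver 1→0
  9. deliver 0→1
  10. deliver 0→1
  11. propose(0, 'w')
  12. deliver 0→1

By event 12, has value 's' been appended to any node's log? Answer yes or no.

yes

1. propose(0,'s'):  nop
2. deliver 0→1:  <1:back v0 s>
3. deliver 1→0:  <0:prim v0 s>
4. timeout(2):  <2:back v1 ->
5. deliver 2→0:  <0:back v1 s>
6. deliver 0→2:  nop
7. propose(1,'w'):  nop
8. deliver 1→0:  nop
9. deliver 0→1:  nop
10. deliver 0→1:  nop
11. propose(0,'w'):  nop
12. deliver 0→1:  nop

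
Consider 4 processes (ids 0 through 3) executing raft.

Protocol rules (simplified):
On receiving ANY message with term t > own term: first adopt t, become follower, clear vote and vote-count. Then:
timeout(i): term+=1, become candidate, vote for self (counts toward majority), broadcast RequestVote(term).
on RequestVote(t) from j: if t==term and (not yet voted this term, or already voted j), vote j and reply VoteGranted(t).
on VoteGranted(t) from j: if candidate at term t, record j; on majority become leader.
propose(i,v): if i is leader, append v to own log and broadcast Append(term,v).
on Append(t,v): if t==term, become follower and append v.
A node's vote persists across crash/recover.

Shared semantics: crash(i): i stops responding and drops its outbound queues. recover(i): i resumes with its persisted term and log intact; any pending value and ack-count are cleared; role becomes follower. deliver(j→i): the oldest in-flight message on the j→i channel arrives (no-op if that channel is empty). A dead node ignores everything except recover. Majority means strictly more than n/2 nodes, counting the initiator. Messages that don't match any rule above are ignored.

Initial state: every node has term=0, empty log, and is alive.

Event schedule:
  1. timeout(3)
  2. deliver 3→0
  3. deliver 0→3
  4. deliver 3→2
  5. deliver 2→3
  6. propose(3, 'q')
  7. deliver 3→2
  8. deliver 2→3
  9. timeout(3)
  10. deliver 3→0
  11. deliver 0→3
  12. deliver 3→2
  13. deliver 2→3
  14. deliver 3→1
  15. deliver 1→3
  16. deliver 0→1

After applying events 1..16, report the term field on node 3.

2

step 1 timeout(3): 3={cand,t=1,log=-}
step 2 deliver 3→0: 0={foll,t=1,log=-}
step 3 deliver 0→3: —
step 4 deliver 3→2: 2={foll,t=1,log=-}
step 5 deliver 2→3: 3={lead,t=1,log=-}
step 6 propose(3,'q'): 3={lead,t=1,log=q}
step 7 deliver 3→2: 2={foll,t=1,log=q}
step 8 deliver 2→3: —
step 9 timeout(3): 3={cand,t=2,log=q}
step 10 deliver 3→0: 0={foll,t=1,log=q}
step 11 deliver 0→3: —
step 12 deliver 3→2: 2={foll,t=2,log=q}
step 13 deliver 2→3: —
step 14 deliver 3→1: 1={foll,t=1,log=-}
step 15 deliver 1→3: —
step 16 deliver 0→1: —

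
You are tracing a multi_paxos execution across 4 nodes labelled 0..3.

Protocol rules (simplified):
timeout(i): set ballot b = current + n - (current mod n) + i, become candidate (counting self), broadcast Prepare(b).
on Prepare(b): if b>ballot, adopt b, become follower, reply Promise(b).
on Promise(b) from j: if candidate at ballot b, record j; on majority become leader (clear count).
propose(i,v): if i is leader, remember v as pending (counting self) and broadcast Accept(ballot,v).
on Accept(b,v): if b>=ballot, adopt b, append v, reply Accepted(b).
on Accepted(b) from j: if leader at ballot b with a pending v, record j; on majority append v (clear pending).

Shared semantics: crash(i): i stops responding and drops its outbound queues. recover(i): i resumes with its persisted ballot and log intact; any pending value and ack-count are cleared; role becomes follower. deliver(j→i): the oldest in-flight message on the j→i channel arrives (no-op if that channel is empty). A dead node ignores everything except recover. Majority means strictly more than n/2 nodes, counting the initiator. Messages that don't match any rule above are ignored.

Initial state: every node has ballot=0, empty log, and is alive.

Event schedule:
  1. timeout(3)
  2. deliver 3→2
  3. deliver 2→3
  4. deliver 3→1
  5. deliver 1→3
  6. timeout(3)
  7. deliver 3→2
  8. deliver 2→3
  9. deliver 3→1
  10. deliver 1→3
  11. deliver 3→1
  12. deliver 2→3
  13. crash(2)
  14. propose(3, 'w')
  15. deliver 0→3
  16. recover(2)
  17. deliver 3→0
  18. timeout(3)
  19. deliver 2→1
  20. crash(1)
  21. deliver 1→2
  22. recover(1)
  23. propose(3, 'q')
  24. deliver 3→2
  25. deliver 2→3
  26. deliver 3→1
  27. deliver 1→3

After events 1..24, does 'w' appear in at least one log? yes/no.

yes

after 1 — timeout(3): n3:cand/b7/[-]
after 2 — deliver 3→2: n2:foll/b7/[-]
after 3 — deliver 2→3: ·
after 4 — deliver 3→1: n1:foll/b7/[-]
after 5 — deliver 1→3: n3:lead/b7/[-]
after 6 — timeout(3): n3:cand/b11/[-]
after 7 — deliver 3→2: n2:foll/b11/[-]
after 8 — deliver 2→3: ·
after 9 — deliver 3→1: n1:foll/b11/[-]
after 10 — deliver 1→3: n3:lead/b11/[-]
after 11 — deliver 3→1: ·
after 12 — deliver 2→3: ·
after 13 — crash(2): n2:✗foll/b11/[-]
after 14 — propose(3,'w'): ·
after 15 — deliver 0→3: ·
after 16 — recover(2): n2:foll/b11/[-]
after 17 — deliver 3→0: n0:foll/b7/[-]
after 18 — timeout(3): n3:cand/b15/[-]
after 19 — deliver 2→1: ·
after 20 — crash(1): n1:✗foll/b11/[-]
after 21 — deliver 1→2: ·
after 22 — recover(1): n1:foll/b11/[-]
after 23 — propose(3,'q'): ·
after 24 — deliver 3→2: n2:foll/b11/[w]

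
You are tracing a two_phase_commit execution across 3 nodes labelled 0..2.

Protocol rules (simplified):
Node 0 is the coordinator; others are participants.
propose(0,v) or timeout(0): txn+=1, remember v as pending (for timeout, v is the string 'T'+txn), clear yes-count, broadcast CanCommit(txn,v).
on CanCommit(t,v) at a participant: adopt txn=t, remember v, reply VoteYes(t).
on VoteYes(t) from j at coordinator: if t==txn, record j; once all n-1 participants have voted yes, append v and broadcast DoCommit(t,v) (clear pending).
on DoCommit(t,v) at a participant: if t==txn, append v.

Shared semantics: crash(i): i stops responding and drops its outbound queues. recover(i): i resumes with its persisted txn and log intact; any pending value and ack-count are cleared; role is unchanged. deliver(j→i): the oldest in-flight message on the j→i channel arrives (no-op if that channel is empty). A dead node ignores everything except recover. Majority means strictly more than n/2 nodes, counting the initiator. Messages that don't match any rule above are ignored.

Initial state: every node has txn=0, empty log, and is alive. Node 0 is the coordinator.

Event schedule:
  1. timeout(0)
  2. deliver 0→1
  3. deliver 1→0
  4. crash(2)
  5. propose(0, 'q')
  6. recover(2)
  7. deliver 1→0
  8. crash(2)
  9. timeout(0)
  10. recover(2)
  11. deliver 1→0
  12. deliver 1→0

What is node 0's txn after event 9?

3

1. timeout(0):  <0:coor t1 ->
2. deliver 0→1:  <1:part t1 ->
3. deliver 1→0:  nop
4. crash(2):  <2:✗part t0 ->
5. propose(0,'q'):  <0:coor t2 ->
6. recover(2):  <2:part t0 ->
7. deliver 1→0:  nop
8. crash(2):  <2:✗part t0 ->
9. timeout(0):  <0:coor t3 ->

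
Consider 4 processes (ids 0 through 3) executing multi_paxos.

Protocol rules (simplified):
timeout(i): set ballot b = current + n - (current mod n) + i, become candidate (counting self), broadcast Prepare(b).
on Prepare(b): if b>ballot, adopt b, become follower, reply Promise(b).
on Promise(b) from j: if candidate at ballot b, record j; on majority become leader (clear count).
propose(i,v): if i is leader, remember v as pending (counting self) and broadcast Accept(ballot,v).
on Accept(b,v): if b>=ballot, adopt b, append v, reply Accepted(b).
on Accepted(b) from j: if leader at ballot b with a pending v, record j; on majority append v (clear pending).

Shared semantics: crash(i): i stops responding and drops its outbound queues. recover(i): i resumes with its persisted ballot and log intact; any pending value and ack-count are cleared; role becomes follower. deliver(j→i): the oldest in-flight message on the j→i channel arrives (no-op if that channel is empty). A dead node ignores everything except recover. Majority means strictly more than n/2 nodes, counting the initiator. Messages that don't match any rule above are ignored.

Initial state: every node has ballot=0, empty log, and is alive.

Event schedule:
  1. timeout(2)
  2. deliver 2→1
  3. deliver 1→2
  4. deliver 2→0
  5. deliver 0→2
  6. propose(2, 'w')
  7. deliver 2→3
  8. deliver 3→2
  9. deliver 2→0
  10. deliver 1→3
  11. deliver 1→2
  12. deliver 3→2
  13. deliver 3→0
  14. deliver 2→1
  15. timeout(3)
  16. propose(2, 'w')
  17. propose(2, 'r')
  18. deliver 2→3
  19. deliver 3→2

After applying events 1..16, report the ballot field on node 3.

1. timeout(2):  <2:cand b6 ->
2. deliver 2→1:  <1:foll b6 ->
3. deliver 1→2:  nop
4. deliver 2→0:  <0:foll b6 ->
5. deliver 0→2:  <2:lead b6 ->
6. propose(2,'w'):  nop
7. deliver 2→3:  <3:foll b6 ->
8. deliver 3→2:  nop
9. deliver 2→0:  <0:foll b6 w>
10. deliver 1→3:  nop
11. deliver 1→2:  nop
12. deliver 3→2:  nop
13. deliver 3→0:  nop
14. deliver 2→1:  <1:foll b6 w>
15. timeout(3):  <3:cand b11 ->
16. propose(2,'w'):  nop

11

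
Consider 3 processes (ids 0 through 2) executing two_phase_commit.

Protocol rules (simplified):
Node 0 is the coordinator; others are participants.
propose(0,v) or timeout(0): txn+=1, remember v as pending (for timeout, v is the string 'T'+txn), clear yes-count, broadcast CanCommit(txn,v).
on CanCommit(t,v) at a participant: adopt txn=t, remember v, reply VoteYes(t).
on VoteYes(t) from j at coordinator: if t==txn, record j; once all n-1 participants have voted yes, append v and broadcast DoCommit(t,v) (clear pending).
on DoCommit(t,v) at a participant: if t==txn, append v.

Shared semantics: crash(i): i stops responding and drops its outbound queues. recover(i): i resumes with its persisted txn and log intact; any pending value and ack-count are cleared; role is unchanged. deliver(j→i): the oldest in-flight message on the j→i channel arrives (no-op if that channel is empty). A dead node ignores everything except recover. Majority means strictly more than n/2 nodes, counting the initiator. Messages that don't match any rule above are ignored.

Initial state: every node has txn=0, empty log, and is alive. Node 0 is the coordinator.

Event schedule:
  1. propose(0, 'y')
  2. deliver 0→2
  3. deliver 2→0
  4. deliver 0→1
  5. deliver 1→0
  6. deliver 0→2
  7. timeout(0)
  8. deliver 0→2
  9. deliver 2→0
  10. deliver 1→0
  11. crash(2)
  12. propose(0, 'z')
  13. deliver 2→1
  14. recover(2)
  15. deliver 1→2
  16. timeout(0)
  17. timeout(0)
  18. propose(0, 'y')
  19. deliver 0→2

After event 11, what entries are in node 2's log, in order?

step 1 propose(0,'y'): 0={coor,t=1,log=-}
step 2 deliver 0→2: 2={part,t=1,log=-}
step 3 deliver 2→0: —
step 4 deliver 0→1: 1={part,t=1,log=-}
step 5 deliver 1→0: 0={coor,t=1,log=y}
step 6 deliver 0→2: 2={part,t=1,log=y}
step 7 timeout(0): 0={coor,t=2,log=y}
step 8 deliver 0→2: 2={part,t=2,log=y}
step 9 deliver 2→0: —
step 10 deliver 1→0: —
step 11 crash(2): 2={✗part,t=2,log=y}

y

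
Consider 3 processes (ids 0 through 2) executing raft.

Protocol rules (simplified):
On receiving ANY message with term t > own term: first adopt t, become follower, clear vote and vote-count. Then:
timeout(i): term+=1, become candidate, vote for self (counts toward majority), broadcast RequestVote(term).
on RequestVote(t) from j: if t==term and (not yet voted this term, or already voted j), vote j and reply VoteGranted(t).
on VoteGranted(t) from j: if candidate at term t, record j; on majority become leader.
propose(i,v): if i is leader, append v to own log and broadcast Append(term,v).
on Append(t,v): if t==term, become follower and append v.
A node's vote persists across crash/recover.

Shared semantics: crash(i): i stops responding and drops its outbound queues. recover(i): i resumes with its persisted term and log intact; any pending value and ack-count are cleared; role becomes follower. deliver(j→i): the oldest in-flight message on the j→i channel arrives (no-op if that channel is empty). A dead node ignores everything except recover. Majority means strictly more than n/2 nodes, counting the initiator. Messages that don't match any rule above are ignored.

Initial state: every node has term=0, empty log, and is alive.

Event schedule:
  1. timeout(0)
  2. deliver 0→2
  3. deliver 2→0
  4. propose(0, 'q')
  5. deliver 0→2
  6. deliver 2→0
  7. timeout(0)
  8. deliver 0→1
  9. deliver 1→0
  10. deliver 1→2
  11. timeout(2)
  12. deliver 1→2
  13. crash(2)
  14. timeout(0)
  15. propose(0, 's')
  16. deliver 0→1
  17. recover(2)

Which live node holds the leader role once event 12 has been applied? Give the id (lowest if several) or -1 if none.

-1

e1 timeout(0): 0[cand,t=1,-]
e2 deliver 0→2: 2[foll,t=1,-]
e3 deliver 2→0: 0[lead,t=1,-]
e4 propose(0,'q'): 0[lead,t=1,q]
e5 deliver 0→2: 2[foll,t=1,q]
e6 deliver 2→0: ·
e7 timeout(0): 0[cand,t=2,q]
e8 deliver 0→1: 1[foll,t=1,-]
e9 deliver 1→0: ·
e10 deliver 1→2: ·
e11 timeout(2): 2[cand,t=2,q]
e12 deliver 1→2: ·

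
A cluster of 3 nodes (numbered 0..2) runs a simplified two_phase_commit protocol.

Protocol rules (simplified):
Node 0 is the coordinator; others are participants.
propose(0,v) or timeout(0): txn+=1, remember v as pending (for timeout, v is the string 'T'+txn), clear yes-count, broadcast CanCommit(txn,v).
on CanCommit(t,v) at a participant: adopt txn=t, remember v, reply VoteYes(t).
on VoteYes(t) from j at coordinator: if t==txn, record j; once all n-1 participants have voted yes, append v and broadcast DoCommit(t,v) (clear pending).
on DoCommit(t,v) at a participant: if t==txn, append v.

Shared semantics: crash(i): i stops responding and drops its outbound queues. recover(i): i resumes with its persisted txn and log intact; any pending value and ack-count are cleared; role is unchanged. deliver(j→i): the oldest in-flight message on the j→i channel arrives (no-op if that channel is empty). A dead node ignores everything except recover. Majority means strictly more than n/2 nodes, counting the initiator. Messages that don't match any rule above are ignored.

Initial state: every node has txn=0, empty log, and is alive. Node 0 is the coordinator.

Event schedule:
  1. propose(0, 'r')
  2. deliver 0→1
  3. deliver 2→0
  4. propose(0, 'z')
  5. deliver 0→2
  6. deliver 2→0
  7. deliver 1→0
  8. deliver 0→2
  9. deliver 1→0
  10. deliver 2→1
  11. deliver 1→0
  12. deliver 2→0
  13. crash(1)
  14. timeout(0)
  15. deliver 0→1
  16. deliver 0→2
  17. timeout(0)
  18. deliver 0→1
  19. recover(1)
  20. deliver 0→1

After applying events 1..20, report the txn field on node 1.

2

step 1 propose(0,'r'): 0={coor,t=1,log=-}
step 2 deliver 0→1: 1={part,t=1,log=-}
step 3 deliver 2→0: —
step 4 propose(0,'z'): 0={coor,t=2,log=-}
step 5 deliver 0→2: 2={part,t=1,log=-}
step 6 deliver 2→0: —
step 7 deliver 1→0: —
step 8 deliver 0→2: 2={part,t=2,log=-}
step 9 deliver 1→0: —
step 10 deliver 2→1: —
step 11 deliver 1→0: —
step 12 deliver 2→0: —
step 13 crash(1): 1={✗part,t=1,log=-}
step 14 timeout(0): 0={coor,t=3,log=-}
step 15 deliver 0→1: —
step 16 deliver 0→2: 2={part,t=3,log=-}
step 17 timeout(0): 0={coor,t=4,log=-}
step 18 deliver 0→1: —
step 19 recover(1): 1={part,t=1,log=-}
step 20 deliver 0→1: 1={part,t=2,log=-}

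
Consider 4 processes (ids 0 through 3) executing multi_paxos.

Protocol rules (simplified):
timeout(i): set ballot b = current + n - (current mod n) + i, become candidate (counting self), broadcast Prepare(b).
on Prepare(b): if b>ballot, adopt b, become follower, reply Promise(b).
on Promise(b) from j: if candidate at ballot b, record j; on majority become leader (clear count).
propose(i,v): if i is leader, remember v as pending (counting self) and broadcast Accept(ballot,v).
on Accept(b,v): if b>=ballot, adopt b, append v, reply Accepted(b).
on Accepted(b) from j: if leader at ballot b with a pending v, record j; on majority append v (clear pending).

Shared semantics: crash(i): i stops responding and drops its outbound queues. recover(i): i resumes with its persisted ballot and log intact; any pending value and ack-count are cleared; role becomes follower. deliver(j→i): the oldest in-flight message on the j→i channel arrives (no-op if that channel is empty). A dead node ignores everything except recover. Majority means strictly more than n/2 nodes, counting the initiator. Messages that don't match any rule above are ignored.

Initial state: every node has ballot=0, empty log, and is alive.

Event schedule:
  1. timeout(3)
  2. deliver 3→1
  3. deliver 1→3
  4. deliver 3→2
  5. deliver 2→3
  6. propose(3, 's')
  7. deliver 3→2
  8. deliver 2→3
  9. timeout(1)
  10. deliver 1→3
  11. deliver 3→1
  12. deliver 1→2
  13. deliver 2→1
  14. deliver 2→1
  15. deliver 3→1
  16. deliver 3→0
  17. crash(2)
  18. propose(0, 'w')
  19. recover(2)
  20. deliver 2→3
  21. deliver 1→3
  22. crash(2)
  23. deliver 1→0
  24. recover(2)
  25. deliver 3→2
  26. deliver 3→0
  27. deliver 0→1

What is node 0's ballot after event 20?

after 1 — timeout(3): n3:cand/b7/[-]
after 2 — deliver 3→1: n1:foll/b7/[-]
after 3 — deliver 1→3: ·
after 4 — deliver 3→2: n2:foll/b7/[-]
after 5 — deliver 2→3: n3:lead/b7/[-]
after 6 — propose(3,'s'): ·
after 7 — deliver 3→2: n2:foll/b7/[s]
after 8 — deliver 2→3: ·
after 9 — timeout(1): n1:cand/b9/[-]
after 10 — deliver 1→3: n3:foll/b9/[-]
after 11 — deliver 3→1: ·
after 12 — deliver 1→2: n2:foll/b9/[s]
after 13 — deliver 2→1: ·
after 14 — deliver 2→1: ·
after 15 — deliver 3→1: n1:lead/b9/[-]
after 16 — deliver 3→0: n0:foll/b7/[-]
after 17 — crash(2): n2:✗foll/b9/[s]
after 18 — propose(0,'w'): ·
after 19 — recover(2): n2:foll/b9/[s]
after 20 — deliver 2→3: ·

7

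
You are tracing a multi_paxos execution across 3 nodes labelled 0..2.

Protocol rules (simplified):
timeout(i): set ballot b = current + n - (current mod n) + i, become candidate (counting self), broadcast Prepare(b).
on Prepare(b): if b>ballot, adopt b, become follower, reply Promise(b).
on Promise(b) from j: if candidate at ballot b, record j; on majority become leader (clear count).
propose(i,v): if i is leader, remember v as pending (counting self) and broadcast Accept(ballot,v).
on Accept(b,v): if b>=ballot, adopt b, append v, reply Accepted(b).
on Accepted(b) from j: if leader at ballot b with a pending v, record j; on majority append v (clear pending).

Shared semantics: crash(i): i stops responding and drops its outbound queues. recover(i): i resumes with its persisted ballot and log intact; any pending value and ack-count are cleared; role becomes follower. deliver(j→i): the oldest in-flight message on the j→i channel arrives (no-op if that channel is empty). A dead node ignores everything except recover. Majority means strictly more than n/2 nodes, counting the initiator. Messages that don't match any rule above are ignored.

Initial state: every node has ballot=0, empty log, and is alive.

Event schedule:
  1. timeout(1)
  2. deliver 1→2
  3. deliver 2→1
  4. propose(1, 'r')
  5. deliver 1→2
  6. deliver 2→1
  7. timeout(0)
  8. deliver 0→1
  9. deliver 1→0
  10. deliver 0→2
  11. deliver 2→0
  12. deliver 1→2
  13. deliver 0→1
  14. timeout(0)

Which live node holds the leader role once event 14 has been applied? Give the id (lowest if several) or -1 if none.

step 1 timeout(1): 1={cand,b=4,log=-}
step 2 deliver 1→2: 2={foll,b=4,log=-}
step 3 deliver 2→1: 1={lead,b=4,log=-}
step 4 propose(1,'r'): —
step 5 deliver 1→2: 2={foll,b=4,log=r}
step 6 deliver 2→1: 1={lead,b=4,log=r}
step 7 timeout(0): 0={cand,b=3,log=-}
step 8 deliver 0→1: —
step 9 deliver 1→0: 0={foll,b=4,log=-}
step 10 deliver 0→2: —
step 11 deliver 2→0: —
step 12 deliver 1→2: —
step 13 deliver 0→1: —
step 14 timeout(0): 0={cand,b=6,log=-}

1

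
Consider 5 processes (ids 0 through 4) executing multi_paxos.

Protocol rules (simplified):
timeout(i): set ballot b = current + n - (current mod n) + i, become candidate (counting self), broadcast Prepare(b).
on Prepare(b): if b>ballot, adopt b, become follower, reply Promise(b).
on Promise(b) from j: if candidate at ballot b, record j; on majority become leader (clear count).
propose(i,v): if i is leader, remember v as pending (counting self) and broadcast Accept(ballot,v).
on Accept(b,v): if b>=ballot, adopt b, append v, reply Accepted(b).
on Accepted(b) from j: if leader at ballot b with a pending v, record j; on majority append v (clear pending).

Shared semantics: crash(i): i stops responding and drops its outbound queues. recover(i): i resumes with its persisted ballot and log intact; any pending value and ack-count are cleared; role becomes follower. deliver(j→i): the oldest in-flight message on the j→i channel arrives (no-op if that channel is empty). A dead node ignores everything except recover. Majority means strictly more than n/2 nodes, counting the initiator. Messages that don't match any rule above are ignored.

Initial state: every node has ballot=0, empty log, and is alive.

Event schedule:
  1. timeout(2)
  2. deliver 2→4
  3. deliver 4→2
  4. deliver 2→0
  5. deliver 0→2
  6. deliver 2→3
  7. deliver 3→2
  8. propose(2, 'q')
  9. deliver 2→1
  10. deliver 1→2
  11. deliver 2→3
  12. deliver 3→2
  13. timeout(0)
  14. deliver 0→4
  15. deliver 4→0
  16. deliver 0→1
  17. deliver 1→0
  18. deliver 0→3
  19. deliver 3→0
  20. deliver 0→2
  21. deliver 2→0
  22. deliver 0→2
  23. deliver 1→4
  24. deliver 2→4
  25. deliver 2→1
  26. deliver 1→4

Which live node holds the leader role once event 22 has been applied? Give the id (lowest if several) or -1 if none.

after 1 — timeout(2): n2:cand/b7/[-]
after 2 — deliver 2→4: n4:foll/b7/[-]
after 3 — deliver 4→2: ·
after 4 — deliver 2→0: n0:foll/b7/[-]
after 5 — deliver 0→2: n2:lead/b7/[-]
after 6 — deliver 2→3: n3:foll/b7/[-]
after 7 — deliver 3→2: ·
after 8 — propose(2,'q'): ·
after 9 — deliver 2→1: n1:foll/b7/[-]
after 10 — deliver 1→2: ·
after 11 — deliver 2→3: n3:foll/b7/[q]
after 12 — deliver 3→2: ·
after 13 — timeout(0): n0:cand/b10/[-]
after 14 — deliver 0→4: n4:foll/b10/[-]
after 15 — deliver 4→0: ·
after 16 — deliver 0→1: n1:foll/b10/[-]
after 17 — deliver 1→0: n0:lead/b10/[-]
after 18 — deliver 0→3: n3:foll/b10/[q]
after 19 — deliver 3→0: ·
after 20 — deliver 0→2: n2:foll/b10/[-]
after 21 — deliver 2→0: ·
after 22 — deliver 0→2: ·

0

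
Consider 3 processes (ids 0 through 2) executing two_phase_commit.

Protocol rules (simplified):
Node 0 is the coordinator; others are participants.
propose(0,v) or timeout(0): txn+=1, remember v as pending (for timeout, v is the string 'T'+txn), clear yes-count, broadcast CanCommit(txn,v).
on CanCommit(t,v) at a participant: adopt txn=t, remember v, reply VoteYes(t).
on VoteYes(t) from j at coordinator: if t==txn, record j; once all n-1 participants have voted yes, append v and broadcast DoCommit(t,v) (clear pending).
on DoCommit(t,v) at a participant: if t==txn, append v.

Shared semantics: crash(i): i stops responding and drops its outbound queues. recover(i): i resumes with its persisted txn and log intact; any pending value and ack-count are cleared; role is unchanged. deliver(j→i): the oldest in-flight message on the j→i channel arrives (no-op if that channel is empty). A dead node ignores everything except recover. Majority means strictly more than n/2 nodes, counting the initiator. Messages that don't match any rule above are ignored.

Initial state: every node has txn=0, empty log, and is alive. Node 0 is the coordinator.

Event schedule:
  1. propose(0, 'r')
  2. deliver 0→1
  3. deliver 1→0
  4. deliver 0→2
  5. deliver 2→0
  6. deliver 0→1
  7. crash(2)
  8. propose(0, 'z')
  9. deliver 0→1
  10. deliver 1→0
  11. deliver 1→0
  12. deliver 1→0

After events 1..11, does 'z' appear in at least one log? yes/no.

no

after 1 — propose(0,'r'): n0:coor/t1/[-]
after 2 — deliver 0→1: n1:part/t1/[-]
after 3 — deliver 1→0: ·
after 4 — deliver 0→2: n2:part/t1/[-]
after 5 — deliver 2→0: n0:coor/t1/[r]
after 6 — deliver 0→1: n1:part/t1/[r]
after 7 — crash(2): n2:✗part/t1/[-]
after 8 — propose(0,'z'): n0:coor/t2/[r]
after 9 — deliver 0→1: n1:part/t2/[r]
after 10 — deliver 1→0: ·
after 11 — deliver 1→0: ·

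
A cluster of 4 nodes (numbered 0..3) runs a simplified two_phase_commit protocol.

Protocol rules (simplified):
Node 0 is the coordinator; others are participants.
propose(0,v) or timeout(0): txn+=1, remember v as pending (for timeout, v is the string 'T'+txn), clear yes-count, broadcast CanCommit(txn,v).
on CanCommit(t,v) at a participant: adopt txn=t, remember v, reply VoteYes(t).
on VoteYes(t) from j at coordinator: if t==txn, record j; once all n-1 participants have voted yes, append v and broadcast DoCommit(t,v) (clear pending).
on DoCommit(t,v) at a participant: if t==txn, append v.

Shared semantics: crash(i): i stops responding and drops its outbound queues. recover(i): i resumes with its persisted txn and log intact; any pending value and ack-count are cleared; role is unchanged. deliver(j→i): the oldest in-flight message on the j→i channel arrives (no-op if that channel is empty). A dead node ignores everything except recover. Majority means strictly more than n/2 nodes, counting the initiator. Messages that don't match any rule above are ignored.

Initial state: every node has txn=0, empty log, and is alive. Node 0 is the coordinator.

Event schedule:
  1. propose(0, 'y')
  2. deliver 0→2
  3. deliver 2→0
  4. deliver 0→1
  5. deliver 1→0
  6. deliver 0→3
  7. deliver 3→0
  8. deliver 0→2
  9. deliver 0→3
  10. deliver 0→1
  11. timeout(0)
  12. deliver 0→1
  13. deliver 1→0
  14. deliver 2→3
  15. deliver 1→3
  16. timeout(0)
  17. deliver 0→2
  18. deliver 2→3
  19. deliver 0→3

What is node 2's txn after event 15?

1

after 1 — propose(0,'y'): n0:coor/t1/[-]
after 2 — deliver 0→2: n2:part/t1/[-]
after 3 — deliver 2→0: ·
after 4 — deliver 0→1: n1:part/t1/[-]
after 5 — deliver 1→0: ·
after 6 — deliver 0→3: n3:part/t1/[-]
after 7 — deliver 3→0: n0:coor/t1/[y]
after 8 — deliver 0→2: n2:part/t1/[y]
after 9 — deliver 0→3: n3:part/t1/[y]
after 10 — deliver 0→1: n1:part/t1/[y]
after 11 — timeout(0): n0:coor/t2/[y]
after 12 — deliver 0→1: n1:part/t2/[y]
after 13 — deliver 1→0: ·
after 14 — deliver 2→3: ·
after 15 — deliver 1→3: ·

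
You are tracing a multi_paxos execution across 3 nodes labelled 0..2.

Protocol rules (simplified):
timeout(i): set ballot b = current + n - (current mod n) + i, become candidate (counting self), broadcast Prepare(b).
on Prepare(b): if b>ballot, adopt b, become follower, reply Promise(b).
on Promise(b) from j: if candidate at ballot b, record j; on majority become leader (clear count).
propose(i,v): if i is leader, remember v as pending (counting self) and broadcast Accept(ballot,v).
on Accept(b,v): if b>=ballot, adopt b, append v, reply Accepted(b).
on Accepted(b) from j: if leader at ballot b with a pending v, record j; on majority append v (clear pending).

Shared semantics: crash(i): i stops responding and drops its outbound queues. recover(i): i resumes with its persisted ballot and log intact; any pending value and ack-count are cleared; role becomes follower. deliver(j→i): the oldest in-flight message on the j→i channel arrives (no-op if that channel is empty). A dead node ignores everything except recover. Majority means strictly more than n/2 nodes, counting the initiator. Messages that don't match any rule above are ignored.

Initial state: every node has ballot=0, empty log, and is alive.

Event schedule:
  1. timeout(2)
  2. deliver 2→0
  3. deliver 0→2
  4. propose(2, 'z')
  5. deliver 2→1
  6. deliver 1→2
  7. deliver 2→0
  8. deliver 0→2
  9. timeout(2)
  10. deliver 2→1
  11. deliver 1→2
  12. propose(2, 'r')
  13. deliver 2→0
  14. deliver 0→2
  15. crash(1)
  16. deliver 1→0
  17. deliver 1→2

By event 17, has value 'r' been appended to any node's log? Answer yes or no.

[1] timeout(2) → N2(cand b5 [-])
[2] deliver 2→0 → N0(foll b5 [-])
[3] deliver 0→2 → N2(lead b5 [-])
[4] propose(2,'z') → ∅
[5] deliver 2→1 → N1(foll b5 [-])
[6] deliver 1→2 → ∅
[7] deliver 2→0 → N0(foll b5 [z])
[8] deliver 0→2 → N2(lead b5 [z])
[9] timeout(2) → N2(cand b8 [z])
[10] deliver 2→1 → N1(foll b5 [z])
[11] deliver 1→2 → ∅
[12] propose(2,'r') → ∅
[13] deliver 2→0 → N0(foll b8 [z])
[14] deliver 0→2 → N2(lead b8 [z])
[15] crash(1) → N1(✗foll b5 [z])
[16] deliver 1→0 → ∅
[17] deliver 1→2 → ∅

no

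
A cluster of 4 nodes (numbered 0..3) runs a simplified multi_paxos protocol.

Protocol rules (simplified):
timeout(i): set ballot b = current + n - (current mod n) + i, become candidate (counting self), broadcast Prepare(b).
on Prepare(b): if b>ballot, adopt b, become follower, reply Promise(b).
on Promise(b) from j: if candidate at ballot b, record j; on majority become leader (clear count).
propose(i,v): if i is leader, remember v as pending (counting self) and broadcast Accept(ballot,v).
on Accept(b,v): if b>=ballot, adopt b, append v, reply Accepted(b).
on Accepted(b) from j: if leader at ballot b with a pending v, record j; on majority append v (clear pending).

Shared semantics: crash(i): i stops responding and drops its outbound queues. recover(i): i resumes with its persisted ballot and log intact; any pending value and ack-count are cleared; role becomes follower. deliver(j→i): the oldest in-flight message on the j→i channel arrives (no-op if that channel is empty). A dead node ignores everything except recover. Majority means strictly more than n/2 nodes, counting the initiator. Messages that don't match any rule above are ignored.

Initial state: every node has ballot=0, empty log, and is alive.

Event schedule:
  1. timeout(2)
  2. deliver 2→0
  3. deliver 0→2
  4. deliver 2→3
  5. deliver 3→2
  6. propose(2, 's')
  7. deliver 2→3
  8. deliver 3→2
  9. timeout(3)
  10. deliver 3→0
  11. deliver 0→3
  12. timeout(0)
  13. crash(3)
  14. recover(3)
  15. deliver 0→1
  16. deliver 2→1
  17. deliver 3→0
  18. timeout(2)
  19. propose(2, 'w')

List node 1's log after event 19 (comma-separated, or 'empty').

step 1 timeout(2): 2={cand,b=6,log=-}
step 2 deliver 2→0: 0={foll,b=6,log=-}
step 3 deliver 0→2: —
step 4 deliver 2→3: 3={foll,b=6,log=-}
step 5 deliver 3→2: 2={lead,b=6,log=-}
step 6 propose(2,'s'): —
step 7 deliver 2→3: 3={foll,b=6,log=s}
step 8 deliver 3→2: —
step 9 timeout(3): 3={cand,b=11,log=s}
step 10 deliver 3→0: 0={foll,b=11,log=-}
step 11 deliver 0→3: —
step 12 timeout(0): 0={cand,b=12,log=-}
step 13 crash(3): 3={✗cand,b=11,log=s}
step 14 recover(3): 3={foll,b=11,log=s}
step 15 deliver 0→1: 1={foll,b=12,log=-}
step 16 deliver 2→1: —
step 17 deliver 3→0: —
step 18 timeout(2): 2={cand,b=10,log=-}
step 19 propose(2,'w'): —

empty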